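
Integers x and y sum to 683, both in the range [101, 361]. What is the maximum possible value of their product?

xy = x(683 − x) is maximized when x is as near 683/2 as the bounds allow.
Taking x = 341 and y = 342 (both in [101, 361]) gives xy = 116622.

116622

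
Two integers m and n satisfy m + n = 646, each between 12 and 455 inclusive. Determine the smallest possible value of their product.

Since m + n is fixed, pushing one of them to its bound minimizes the product.
The extreme feasible split is m = 191, n = 455, giving mn = 86905.

86905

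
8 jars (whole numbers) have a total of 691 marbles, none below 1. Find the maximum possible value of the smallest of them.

The 8 values sum to 691, so their minimum is at most ⌊691/8⌋ = 86.
Taking 5 copies of 86 and 3 copies of 87 gives exactly 691, so 86 is attained.

86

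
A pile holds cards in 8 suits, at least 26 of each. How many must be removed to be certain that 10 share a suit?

73

You could draw 9 of every suit without reaching 10 of any — 72 in all.
One more forces 10 of some suit, so 72 + 1 = 73.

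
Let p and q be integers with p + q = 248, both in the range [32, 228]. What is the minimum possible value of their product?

6912

Since p + q is fixed, pushing one of them to its bound minimizes the product.
The extreme feasible split is p = 32, q = 216, giving pq = 6912.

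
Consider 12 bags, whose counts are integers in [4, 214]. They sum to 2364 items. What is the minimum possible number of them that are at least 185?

Suppose at most 12 − j of them reach 185; then j values are ≤ 184 and the rest ≤ 214.
The total is then ≤ 184·j + 214·(12 − j) = 2568 − 30j. For this to be ≥ 2364 we need j ≤ 6, so at least 12 − 6 = 6 must reach 185.
Exactly 6 works: 6 values at 214 and 6 at 184 total 2388; lower one of the high values by 24 (still ≥ 185) to hit 2364.

6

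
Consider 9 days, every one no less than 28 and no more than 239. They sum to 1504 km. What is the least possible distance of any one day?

28

Minimizing one value means maximizing the remaining 8.
The other 8 can take up 8 × 239 = 1912 ≥ 1504 − 28, so one day can sit at its floor of 28.
Achievable: one at 28 and the other 8 totalling 1476, which fits since 8 × 28 ≤ 1476 ≤ 8 × 239.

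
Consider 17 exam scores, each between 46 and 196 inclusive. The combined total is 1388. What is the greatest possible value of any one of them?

Maximizing one value means minimizing the remaining 16.
The other 16 contribute at least 16 × 46 = 736, leaving at most 1388 − 736 = 652.
But each score is capped at 196, so the maximum is 196.
Achievable: one at 196 and the other 16 totalling 1192, which fits since 16 × 46 ≤ 1192 ≤ 16 × 196.

196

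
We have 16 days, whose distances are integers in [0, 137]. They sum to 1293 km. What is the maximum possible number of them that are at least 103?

With k values at 103 or above and the rest at least 0, the sum is at least 0 + 103k.
Since the sum is 1293, we need 103k ≤ 1293, i.e. k ≤ 12.
k = 12 is achieved by 12 values at 103 and 4 at 0, total 1236; add 57 to one value (staying below 103) to reach 1293.

12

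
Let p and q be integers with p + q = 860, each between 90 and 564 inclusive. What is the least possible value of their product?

pq = p(860 − p) is concave in p, so over [296, 564] it is minimized at an endpoint.
At the endpoint p = 296, q = 860 − 296 = 564, so pq = 296 × 564 = 166944.

166944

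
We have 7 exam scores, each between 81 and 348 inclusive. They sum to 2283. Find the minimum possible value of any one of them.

195

Minimizing one value means maximizing the remaining 6.
The other 6 contribute at most 6 × 348 = 2088, leaving at least 2283 − 2088 = 195.
Since 195 ≥ 81, this is achievable: one at 195 and 6 at 348.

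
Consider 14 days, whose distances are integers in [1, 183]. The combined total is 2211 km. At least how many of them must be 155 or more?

Suppose at most 14 − j of them reach 155; then j values are ≤ 154 and the rest ≤ 183.
The total is then ≤ 154·j + 183·(14 − j) = 2562 − 29j. For this to be ≥ 2211 we need j ≤ 12, so at least 14 − 12 = 2 must reach 155.
Exactly 2 works: 2 values at 183 and 12 at 154 total 2214; lower one of the high values by 3 (still ≥ 155) to hit 2211.

2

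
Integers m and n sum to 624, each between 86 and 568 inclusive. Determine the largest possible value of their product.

For a fixed sum, the product mn is largest when m and n are as close as possible.
Taking m = 312 and n = 312 (both in [86, 568]) gives mn = 97344.

97344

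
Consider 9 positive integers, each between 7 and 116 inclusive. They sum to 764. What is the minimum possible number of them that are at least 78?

2

Suppose at most 9 − j of them reach 78; then j values are ≤ 77 and the rest ≤ 116.
The total is then ≤ 77·j + 116·(9 − j) = 1044 − 39j. For this to be ≥ 764 we need j ≤ 7, so at least 9 − 7 = 2 must reach 78.
Exactly 2 works: 2 values at 116 and 7 at 77 total 771; lower one of the high values by 7 (still ≥ 78) to hit 764.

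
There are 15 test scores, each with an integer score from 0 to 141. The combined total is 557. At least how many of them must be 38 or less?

1

If only k of them are at most 38, the other 15 − k are at least 39, so the total is at least (15 − k)·39 + k·0.
This is ≤ 557, so (15 − k)·39 + 0k ≤ 557, which gives k ≥ 1.
Exactly 1 works: 1 value at 0 and 14 at 39 total 546; raise one of the low values by 11 (still ≤ 38) to hit 557.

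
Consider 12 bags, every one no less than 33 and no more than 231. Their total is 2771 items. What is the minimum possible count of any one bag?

230

To make one bag as small as possible, make the other 11 as large as possible.
The other 11 contribute at most 11 × 231 = 2541, leaving at least 2771 − 2541 = 230.
Since 230 ≥ 33, this is achievable: one at 230 and 11 at 231.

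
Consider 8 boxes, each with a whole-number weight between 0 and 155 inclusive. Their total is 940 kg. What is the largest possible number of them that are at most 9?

Each value at 9 or below falls at least 155 − 9 = 146 short of the ceiling 155.
The ceiling total is 8 × 155 = 1240, and we need 940, so at most ⌊(1240 − 940)/146⌋ = 2 can be that low.
k = 2 is achieved by 2 values at 9 and 6 at 155, total 948; lower one of the 155's by 8 (still > 9) to reach 940.

2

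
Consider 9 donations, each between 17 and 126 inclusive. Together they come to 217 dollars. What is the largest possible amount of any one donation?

To make one donation as large as possible, make the other 8 as small as possible.
The other 8 contribute at least 8 × 17 = 136, leaving at most 217 − 136 = 81.
Since 81 ≤ 126, this is achievable: one at 81 and 8 at 17.

81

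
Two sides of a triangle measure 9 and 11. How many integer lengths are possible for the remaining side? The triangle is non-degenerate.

The triangle inequality gives |9 − 11| < c < 9 + 11, i.e. 2 < c < 20.
So c can be any integer from 3 to 19: 17 values.

17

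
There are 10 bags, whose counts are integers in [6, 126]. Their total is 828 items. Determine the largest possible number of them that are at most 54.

6

Suppose k of them are at most 54. Those contribute at most 54 each and the rest at most 126 each.
So the total is at most 54k + 126(10 − k) = 1260 − 72k. This must still be ≥ 828, so k ≤ 6.
k = 6 is achieved by 6 values at 54 and 4 at 126, total 828.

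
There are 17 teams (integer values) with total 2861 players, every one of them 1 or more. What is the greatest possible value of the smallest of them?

168

If every one of the 17 were at least 169, the total would be at least 17 × 169 = 2873 > 2861.
Taking 12 copies of 168 and 5 copies of 169 gives exactly 2861, so 168 is attained.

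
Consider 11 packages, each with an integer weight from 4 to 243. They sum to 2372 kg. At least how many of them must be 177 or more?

If only k of them are at least 177, the other 11 − k are at most 176, so the total is at most k·243 + (11 − k)·176.
This must reach 2372, so k·243 + (11 − k)·176 ≥ 2372, giving k ≥ 7.
Exactly 7 works: 7 values at 243 and 4 at 176 total 2405; lower one of the high values by 33 (still ≥ 177) to hit 2372.

7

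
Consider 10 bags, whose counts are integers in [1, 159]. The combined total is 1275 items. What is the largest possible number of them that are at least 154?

Suppose k of them are at least 154. Those contribute at least 154 each and the other 10 − k at least 1 each.
So the total is at least 154k + 1(10 − k) = 10 + 153k. This must be ≤ 1275, giving k ≤ 8.
k = 8 is achieved by 8 values at 154 and 2 at 1, total 1234; add 41 to one value (staying below 154) to reach 1275.

8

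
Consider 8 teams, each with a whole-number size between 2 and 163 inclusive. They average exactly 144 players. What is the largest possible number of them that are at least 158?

The total is 8 × 144 = 1152.
If k of the values are ≥ 158, the total is ≥ 158k + 2(8 − k).
Setting 158k + 2(8 − k) ≤ 1152 gives 156k ≤ 1136, so k ≤ 7.
k = 7 is achieved by 7 values at 158 and 1 at 2, total 1108; add 44 to one value (staying below 158) to reach 1152.

7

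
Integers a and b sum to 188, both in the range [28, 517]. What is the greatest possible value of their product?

For a fixed sum, the product ab is largest when a and b are as close as possible.
Taking a = 94 and b = 94 (both in [28, 517]) gives ab = 8836.

8836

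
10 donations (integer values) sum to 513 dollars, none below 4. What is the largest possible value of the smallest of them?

51

The 10 values sum to 513, so their minimum is at most ⌊513/10⌋ = 51.
Taking 7 copies of 51 and 3 copies of 52 gives exactly 513, so 51 is attained.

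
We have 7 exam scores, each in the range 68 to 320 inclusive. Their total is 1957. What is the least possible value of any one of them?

Minimizing one value means maximizing the remaining 6.
The other 6 can take up 6 × 320 = 1920 ≥ 1957 − 68, so one score can sit at its floor of 68.
Achievable: one at 68 and the other 6 totalling 1889, which fits since 6 × 68 ≤ 1889 ≤ 6 × 320.

68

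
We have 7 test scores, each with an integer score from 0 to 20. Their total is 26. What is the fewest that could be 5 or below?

Let j be the number exceeding 5. Then the total is ≥ 6·j + 0·(7 − j) = 0 + 6j.
So 6j ≤ 26 and j ≤ 4; hence at least 7 − 4 = 3 are ≤ 5.
Exactly 3 works: 3 values at 0 and 4 at 6 total 24; raise one of the low values by 2 (still ≤ 5) to hit 26.

3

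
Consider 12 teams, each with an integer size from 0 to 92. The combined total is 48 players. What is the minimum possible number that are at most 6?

Let j be the number exceeding 6. Then the total is ≥ 7·j + 0·(12 − j) = 0 + 7j.
So 7j ≤ 48 and j ≤ 6; hence at least 12 − 6 = 6 are ≤ 6.
Exactly 6 works: 6 values at 0 and 6 at 7 total 42; raise one of the low values by 6 (still ≤ 6) to hit 48.

6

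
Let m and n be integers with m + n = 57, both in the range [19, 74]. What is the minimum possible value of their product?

722

mn = m(57 − m) is concave in m, so over [19, 38] it is minimized at an endpoint.
At the endpoint m = 19, n = 57 − 19 = 38, so mn = 19 × 38 = 722.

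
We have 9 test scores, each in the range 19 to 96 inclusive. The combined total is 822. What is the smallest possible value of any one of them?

54

To make one score as small as possible, make the other 8 as large as possible.
The other 8 contribute at most 8 × 96 = 768, leaving at least 822 − 768 = 54.
Since 54 ≥ 19, this is achievable: one at 54 and 8 at 96.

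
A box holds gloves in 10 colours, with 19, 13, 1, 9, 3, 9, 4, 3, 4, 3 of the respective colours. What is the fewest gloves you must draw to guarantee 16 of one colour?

65

In the worst case you take as many as possible of each colour without reaching 16: 15 + 13 + 1 + 9 + 3 + 9 + 4 + 3 + 4 + 3 = 64.
The next one must give 16 of some colour, so 64 + 1 = 65.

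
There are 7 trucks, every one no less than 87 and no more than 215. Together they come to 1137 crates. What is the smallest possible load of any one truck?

Minimizing one value means maximizing the remaining 6.
The other 6 can take up 6 × 215 = 1290 ≥ 1137 − 87, so one truck can sit at its floor of 87.
Achievable: one at 87 and the other 6 totalling 1050, which fits since 6 × 87 ≤ 1050 ≤ 6 × 215.

87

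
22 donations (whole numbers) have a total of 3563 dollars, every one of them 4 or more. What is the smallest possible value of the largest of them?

The 22 values sum to 3563, so their maximum is at least ⌈3563/22⌉ = 162.
Achievable: 21 of them at 162 and 1 at 161 total 3563.

162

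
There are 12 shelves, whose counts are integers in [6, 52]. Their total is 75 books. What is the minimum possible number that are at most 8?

11

If only k of them are at most 8, the other 12 − k are at least 9, so the total is at least (12 − k)·9 + k·6.
This is ≤ 75, so (12 − k)·9 + 6k ≤ 75, which gives k ≥ 11.
Exactly 11 works: 11 values at 6 and 1 at 9 total 75.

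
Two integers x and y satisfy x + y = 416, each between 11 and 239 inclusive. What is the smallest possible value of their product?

Since x + y is fixed, pushing one of them to its bound minimizes the product.
At the endpoint x = 177, y = 416 − 177 = 239, so xy = 177 × 239 = 42303.

42303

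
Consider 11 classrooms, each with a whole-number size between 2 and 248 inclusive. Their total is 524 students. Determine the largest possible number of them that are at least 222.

Suppose k of them are at least 222. Those contribute at least 222 each and the other 11 − k at least 2 each.
So the total is at least 222k + 2(11 − k) = 22 + 220k. This must be ≤ 524, giving k ≤ 2.
k = 2 is achieved by 2 values at 222 and 9 at 2, total 462; add 62 to one value (staying below 222) to reach 524.

2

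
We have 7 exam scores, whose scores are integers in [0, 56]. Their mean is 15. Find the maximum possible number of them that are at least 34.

The total is 7 × 15 = 105.
Suppose k of them are at least 34. Those contribute at least 34 each and the other 7 − k at least 0 each.
So the total is at least 34k + 0(7 − k) = 0 + 34k. This must be ≤ 105, giving k ≤ 3.
k = 3 is achieved by 3 values at 34 and 4 at 0, total 102; add 3 to one value (staying below 34) to reach 105.

3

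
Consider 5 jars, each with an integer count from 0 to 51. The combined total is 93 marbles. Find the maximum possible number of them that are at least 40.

2

With k values at 40 or above and the rest at least 0, the sum is at least 0 + 40k.
Since the sum is 93, we need 40k ≤ 93, i.e. k ≤ 2.
k = 2 is achieved by 2 values at 40 and 3 at 0, total 80; add 13 to one value (staying below 40) to reach 93.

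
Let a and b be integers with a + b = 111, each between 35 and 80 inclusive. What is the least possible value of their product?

For a fixed sum, ab is smallest when a and b are as far apart as possible.
The extreme feasible split is a = 35, b = 76, giving ab = 2660.

2660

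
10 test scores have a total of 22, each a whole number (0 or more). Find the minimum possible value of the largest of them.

The 10 values sum to 22, so their maximum is at least ⌈22/10⌉ = 3.
Equality holds with 2 values of 3 and 8 values of 2.

3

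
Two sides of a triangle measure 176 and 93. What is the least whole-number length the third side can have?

The third side must exceed |176 − 93| = 83.
The smallest integer above 83 is 84.

84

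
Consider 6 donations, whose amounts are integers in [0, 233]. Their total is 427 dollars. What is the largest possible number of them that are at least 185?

Suppose k of them are at least 185. Those contribute at least 185 each and the other 6 − k at least 0 each.
So the total is at least 185k + 0(6 − k) = 0 + 185k. This must be ≤ 427, giving k ≤ 2.
k = 2 is achieved by 2 values at 185 and 4 at 0, total 370; add 57 to one value (staying below 185) to reach 427.

2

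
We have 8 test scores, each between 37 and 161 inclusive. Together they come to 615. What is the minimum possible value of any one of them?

37

To make one score as small as possible, make the other 7 as large as possible.
The other 7 can take up 7 × 161 = 1127 ≥ 615 − 37, so one score can sit at its floor of 37.
Achievable: one at 37 and the other 7 totalling 578, which fits since 7 × 37 ≤ 578 ≤ 7 × 161.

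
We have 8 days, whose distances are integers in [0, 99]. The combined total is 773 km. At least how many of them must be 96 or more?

4

If only k of them are at least 96, the other 8 − k are at most 95, so the total is at most k·99 + (8 − k)·95.
This must reach 773, so k·99 + (8 − k)·95 ≥ 773, giving k ≥ 4.
Exactly 4 works: 4 values at 99 and 4 at 95 total 776; lower one of the high values by 3 (still ≥ 96) to hit 773.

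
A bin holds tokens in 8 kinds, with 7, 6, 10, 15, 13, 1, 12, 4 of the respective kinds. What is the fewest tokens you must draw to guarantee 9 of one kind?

In the worst case you take as many as possible of each kind without reaching 9: 7 + 6 + 8 + 8 + 8 + 1 + 8 + 4 = 50.
The next one must give 9 of some kind, so 50 + 1 = 51.

51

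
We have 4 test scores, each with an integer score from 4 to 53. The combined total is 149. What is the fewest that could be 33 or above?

Each value short of 33 is at most 32, costing at least 53 − 32 = 21 against the maximum total of 212.
We can afford to lose at most 212 − 149 = 63, so at most ⌊63/21⌋ = 3 fall short, and at least 1 are ≥ 33.
Exactly 1 works: 1 value at 53 and 3 at 32 total 149.

1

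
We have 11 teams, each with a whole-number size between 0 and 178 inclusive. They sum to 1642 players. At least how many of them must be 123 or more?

If only k of them are at least 123, the other 11 − k are at most 122, so the total is at most k·178 + (11 − k)·122.
This must reach 1642, so k·178 + (11 − k)·122 ≥ 1642, giving k ≥ 6.
Exactly 6 works: 6 values at 178 and 5 at 122 total 1678; lower one of the high values by 36 (still ≥ 123) to hit 1642.

6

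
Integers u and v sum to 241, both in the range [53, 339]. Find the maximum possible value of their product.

14520

uv = u(241 − u) is maximized when u is as near 241/2 as the bounds allow.
Taking u = 120 and v = 121 (both in [53, 339]) gives uv = 14520.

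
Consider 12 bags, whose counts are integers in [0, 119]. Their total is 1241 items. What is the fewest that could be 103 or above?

1

If only k of them are at least 103, the other 12 − k are at most 102, so the total is at most k·119 + (12 − k)·102.
This must reach 1241, so k·119 + (12 − k)·102 ≥ 1241, giving k ≥ 1.
Exactly 1 works: 1 value at 119 and 11 at 102 total 1241.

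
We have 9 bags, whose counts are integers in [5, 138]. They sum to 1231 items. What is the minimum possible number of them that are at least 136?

6

If only k of them are at least 136, the other 9 − k are at most 135, so the total is at most k·138 + (9 − k)·135.
This must reach 1231, so k·138 + (9 − k)·135 ≥ 1231, giving k ≥ 6.
Exactly 6 works: 6 values at 138 and 3 at 135 total 1233; lower one of the high values by 2 (still ≥ 136) to hit 1231.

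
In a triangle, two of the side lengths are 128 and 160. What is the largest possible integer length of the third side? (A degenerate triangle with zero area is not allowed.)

The third side must be less than 128 + 160 = 288.
The largest integer below 288 is 287.

287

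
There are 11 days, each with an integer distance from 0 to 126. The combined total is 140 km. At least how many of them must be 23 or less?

If only k of them are at most 23, the other 11 − k are at least 24, so the total is at least (11 − k)·24 + k·0.
This is ≤ 140, so (11 − k)·24 + 0k ≤ 140, which gives k ≥ 6.
Exactly 6 works: 6 values at 0 and 5 at 24 total 120; raise one of the low values by 20 (still ≤ 23) to hit 140.

6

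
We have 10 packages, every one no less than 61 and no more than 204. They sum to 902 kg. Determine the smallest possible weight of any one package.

Minimizing one value means maximizing the remaining 9.
The other 9 can take up 9 × 204 = 1836 ≥ 902 − 61, so one package can sit at its floor of 61.
Achievable: one at 61 and the other 9 totalling 841, which fits since 9 × 61 ≤ 841 ≤ 9 × 204.

61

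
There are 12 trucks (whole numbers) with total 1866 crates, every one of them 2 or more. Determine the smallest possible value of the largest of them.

The average is 1866/12 > 155, so not all 12 can be 155 or less; the largest is ≥ 156.
Taking 6 copies of 155 and 6 copies of 156 gives exactly 1866, so 156 is attained.

156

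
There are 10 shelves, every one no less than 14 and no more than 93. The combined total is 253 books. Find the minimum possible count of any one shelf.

14

To make one shelf as small as possible, make the other 9 as large as possible.
The other 9 can take up 9 × 93 = 837 ≥ 253 − 14, so one shelf can sit at its floor of 14.
Achievable: one at 14 and the other 9 totalling 239, which fits since 9 × 14 ≤ 239 ≤ 9 × 93.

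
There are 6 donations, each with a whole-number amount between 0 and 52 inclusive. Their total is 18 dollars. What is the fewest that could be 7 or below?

4

Each value above 7 is at least 8, contributing at least 8 − 0 = 8 above the floor 0.
The sum exceeds the floor total 0 by 18, so at most ⌊18/8⌋ = 2 exceed 7, and at least 4 are ≤ 7.
Exactly 4 works: 4 values at 0 and 2 at 8 total 16; raise one of the low values by 2 (still ≤ 7) to hit 18.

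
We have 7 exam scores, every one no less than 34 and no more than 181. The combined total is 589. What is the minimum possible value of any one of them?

34

Minimizing one value means maximizing the remaining 6.
The other 6 can take up 6 × 181 = 1086 ≥ 589 − 34, so one score can sit at its floor of 34.
Achievable: one at 34 and the other 6 totalling 555, which fits since 6 × 34 ≤ 555 ≤ 6 × 181.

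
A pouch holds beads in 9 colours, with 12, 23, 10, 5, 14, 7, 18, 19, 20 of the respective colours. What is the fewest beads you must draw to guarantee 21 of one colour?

126

In the worst case you take as many as possible of each colour without reaching 21: 12 + 20 + 10 + 5 + 14 + 7 + 18 + 19 + 20 = 125.
The next one must give 21 of some colour, so 125 + 1 = 126.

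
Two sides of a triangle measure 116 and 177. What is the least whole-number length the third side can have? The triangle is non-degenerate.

62

The third side must exceed |116 − 177| = 61.
The smallest integer above 61 is 62.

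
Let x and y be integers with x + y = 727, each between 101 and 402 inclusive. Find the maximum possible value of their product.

For a fixed sum, the product xy is largest when x and y are as close as possible.
Taking x = 363 and y = 364 (both in [101, 402]) gives xy = 132132.

132132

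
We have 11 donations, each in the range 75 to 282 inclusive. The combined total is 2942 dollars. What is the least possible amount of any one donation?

To make one donation as small as possible, make the other 10 as large as possible.
The other 10 contribute at most 10 × 282 = 2820, leaving at least 2942 − 2820 = 122.
Since 122 ≥ 75, this is achievable: one at 122 and 10 at 282.

122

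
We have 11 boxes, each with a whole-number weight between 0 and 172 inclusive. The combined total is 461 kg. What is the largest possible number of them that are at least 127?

3

If k of the values are ≥ 127, the total is ≥ 127k + 0(11 − k).
Setting 127k + 0(11 − k) ≤ 461 gives 127k ≤ 461, so k ≤ 3.
k = 3 is achieved by 3 values at 127 and 8 at 0, total 381; add 80 to one value (staying below 127) to reach 461.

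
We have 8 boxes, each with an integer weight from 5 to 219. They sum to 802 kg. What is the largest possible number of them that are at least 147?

If k of the values are ≥ 147, the total is ≥ 147k + 5(8 − k).
Setting 147k + 5(8 − k) ≤ 802 gives 142k ≤ 762, so k ≤ 5.
k = 5 is achieved by 5 values at 147 and 3 at 5, total 750; add 52 to one value (staying below 147) to reach 802.

5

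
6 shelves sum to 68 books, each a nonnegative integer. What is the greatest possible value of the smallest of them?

If every one of the 6 were at least 12, the total would be at least 6 × 12 = 72 > 68.
Achievable: 4 of them at 11 and 2 at 12 total 68.

11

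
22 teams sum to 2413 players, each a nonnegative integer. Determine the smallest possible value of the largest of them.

The average is 2413/22 > 109, so not all 22 can be 109 or less; the largest is ≥ 110.
Achievable: 15 of them at 110 and 7 at 109 total 2413.

110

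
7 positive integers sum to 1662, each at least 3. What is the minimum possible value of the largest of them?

If every one of the 7 were at most 237, the total would be at most 7 × 237 = 1659 < 1662.
Equality holds with 3 values of 238 and 4 values of 237.

238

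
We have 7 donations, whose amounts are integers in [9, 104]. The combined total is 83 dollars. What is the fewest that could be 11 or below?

If only k of them are at most 11, the other 7 − k are at least 12, so the total is at least (7 − k)·12 + k·9.
This is ≤ 83, so (7 − k)·12 + 9k ≤ 83, which gives k ≥ 1.
Exactly 1 works: 1 value at 9 and 6 at 12 total 81; raise one of the low values by 2 (still ≤ 11) to hit 83.

1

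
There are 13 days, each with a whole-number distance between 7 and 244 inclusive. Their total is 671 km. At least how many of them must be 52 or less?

1

If only k of them are at most 52, the other 13 − k are at least 53, so the total is at least (13 − k)·53 + k·7.
This is ≤ 671, so (13 − k)·53 + 7k ≤ 671, which gives k ≥ 1.
Exactly 1 works: 1 value at 7 and 12 at 53 total 643; raise one of the low values by 28 (still ≤ 52) to hit 671.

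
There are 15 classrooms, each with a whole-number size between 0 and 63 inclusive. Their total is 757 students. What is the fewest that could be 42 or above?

7

Each value short of 42 is at most 41, costing at least 63 − 41 = 22 against the maximum total of 945.
We can afford to lose at most 945 − 757 = 188, so at most ⌊188/22⌋ = 8 fall short, and at least 7 are ≥ 42.
Exactly 7 works: 7 values at 63 and 8 at 41 total 769; lower one of the high values by 12 (still ≥ 42) to hit 757.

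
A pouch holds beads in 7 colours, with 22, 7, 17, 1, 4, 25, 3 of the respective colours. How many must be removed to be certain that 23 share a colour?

77

In the worst case you take as many as possible of each colour without reaching 23: 22 + 7 + 17 + 1 + 4 + 22 + 3 = 76.
The next one must give 23 of some colour, so 76 + 1 = 77.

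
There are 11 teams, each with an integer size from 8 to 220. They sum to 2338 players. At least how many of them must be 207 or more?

If only k of them are at least 207, the other 11 − k are at most 206, so the total is at most k·220 + (11 − k)·206.
This must reach 2338, so k·220 + (11 − k)·206 ≥ 2338, giving k ≥ 6.
Exactly 6 works: 6 values at 220 and 5 at 206 total 2350; lower one of the high values by 12 (still ≥ 207) to hit 2338.

6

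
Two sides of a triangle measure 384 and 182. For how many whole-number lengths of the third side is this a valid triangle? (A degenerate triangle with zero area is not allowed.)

The triangle inequality gives |384 − 182| < c < 384 + 182, i.e. 202 < c < 566.
So c can be any integer from 203 to 565: 363 values.

363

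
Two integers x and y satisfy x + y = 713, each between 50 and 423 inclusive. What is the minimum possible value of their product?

xy = x(713 − x) is concave in x, so over [290, 423] it is minimized at an endpoint.
The extreme feasible split is x = 290, y = 423, giving xy = 122670.

122670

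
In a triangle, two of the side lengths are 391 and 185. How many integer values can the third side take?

The triangle inequality gives |391 − 185| < c < 391 + 185, i.e. 206 < c < 576.
So c can be any integer from 207 to 575: 369 values.

369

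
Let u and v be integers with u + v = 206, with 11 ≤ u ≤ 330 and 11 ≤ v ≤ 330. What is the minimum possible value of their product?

2145

Since u + v is fixed, pushing one of them to its bound minimizes the product.
At the endpoint u = 11, v = 206 − 11 = 195, so uv = 11 × 195 = 2145.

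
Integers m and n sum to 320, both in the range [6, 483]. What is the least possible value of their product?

Since m + n is fixed, pushing one of them to its bound minimizes the product.
The extreme feasible split is m = 6, n = 314, giving mn = 1884.

1884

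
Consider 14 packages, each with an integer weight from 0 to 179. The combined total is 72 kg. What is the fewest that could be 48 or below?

If only k of them are at most 48, the other 14 − k are at least 49, so the total is at least (14 − k)·49 + k·0.
This is ≤ 72, so (14 − k)·49 + 0k ≤ 72, which gives k ≥ 13.
Exactly 13 works: 13 values at 0 and 1 at 49 total 49; raise one of the low values by 23 (still ≤ 48) to hit 72.

13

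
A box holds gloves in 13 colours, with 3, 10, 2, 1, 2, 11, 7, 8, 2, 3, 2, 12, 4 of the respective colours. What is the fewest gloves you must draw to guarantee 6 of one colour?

45

In the worst case you take as many as possible of each colour without reaching 6: 3 + 5 + 2 + 1 + 2 + 5 + 5 + 5 + 2 + 3 + 2 + 5 + 4 = 44.
The next one must give 6 of some colour, so 44 + 1 = 45.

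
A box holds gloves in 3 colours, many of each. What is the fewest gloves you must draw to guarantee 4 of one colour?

10

You could draw 3 of every colour without reaching 4 of any — 9 in all.
One more forces 4 of some colour, so 9 + 1 = 10.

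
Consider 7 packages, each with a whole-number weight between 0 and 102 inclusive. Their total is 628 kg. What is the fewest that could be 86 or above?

2

If only k of them are at least 86, the other 7 − k are at most 85, so the total is at most k·102 + (7 − k)·85.
This must reach 628, so k·102 + (7 − k)·85 ≥ 628, giving k ≥ 2.
Exactly 2 works: 2 values at 102 and 5 at 85 total 629; lower one of the high values by 1 (still ≥ 86) to hit 628.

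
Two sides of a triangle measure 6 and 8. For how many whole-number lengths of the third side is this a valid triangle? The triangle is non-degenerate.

11

The triangle inequality gives |6 − 8| < c < 6 + 8, i.e. 2 < c < 14.
So c can be any integer from 3 to 13: 11 values.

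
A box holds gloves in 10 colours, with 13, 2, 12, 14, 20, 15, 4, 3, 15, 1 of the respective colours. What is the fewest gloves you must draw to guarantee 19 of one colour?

98

In the worst case you take as many as possible of each colour without reaching 19: 13 + 2 + 12 + 14 + 18 + 15 + 4 + 3 + 15 + 1 = 97.
The next one must give 19 of some colour, so 97 + 1 = 98.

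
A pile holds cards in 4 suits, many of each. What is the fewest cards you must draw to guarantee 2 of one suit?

In the worst case you draw 1 of each of the 4 suits: 4 × 1 = 4.
One more forces 2 of some suit, so 4 + 1 = 5.

5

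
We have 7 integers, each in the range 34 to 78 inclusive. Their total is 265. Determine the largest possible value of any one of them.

Maximizing one value means minimizing the remaining 6.
The other 6 contribute at least 6 × 34 = 204, leaving at most 265 − 204 = 61.
Since 61 ≤ 78, this is achievable: one at 61 and 6 at 34.

61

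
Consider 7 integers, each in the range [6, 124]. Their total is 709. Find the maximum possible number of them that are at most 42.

Each value at 42 or below falls at least 124 − 42 = 82 short of the ceiling 124.
The ceiling total is 7 × 124 = 868, and we need 709, so at most ⌊(868 − 709)/82⌋ = 1 can be that low.
k = 1 is achieved by 1 value at 42 and 6 at 124, total 786; lower one of the 124's by 77 (still > 42) to reach 709.

1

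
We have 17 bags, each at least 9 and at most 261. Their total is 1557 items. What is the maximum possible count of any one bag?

261

Maximizing one value means minimizing the remaining 16.
The other 16 contribute at least 16 × 9 = 144, leaving at most 1557 − 144 = 1413.
But each bag is capped at 261, so the maximum is 261.
Achievable: one at 261 and the other 16 totalling 1296, which fits since 16 × 9 ≤ 1296 ≤ 16 × 261.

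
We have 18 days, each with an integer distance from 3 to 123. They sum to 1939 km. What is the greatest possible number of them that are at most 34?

Suppose k of them are at most 34. Those contribute at most 34 each and the rest at most 123 each.
So the total is at most 34k + 123(18 − k) = 2214 − 89k. This must still be ≥ 1939, so k ≤ 3.
k = 3 is achieved by 3 values at 34 and 15 at 123, total 1947; lower one of the 123's by 8 (still > 34) to reach 1939.

3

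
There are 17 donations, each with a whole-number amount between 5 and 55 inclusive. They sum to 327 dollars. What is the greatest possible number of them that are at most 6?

Each value at 6 or below falls at least 55 − 6 = 49 short of the ceiling 55.
The ceiling total is 17 × 55 = 935, and we need 327, so at most ⌊(935 − 327)/49⌋ = 12 can be that low.
k = 12 is achieved by 12 values at 6 and 5 at 55, total 347; lower one of the 55's by 20 (still > 6) to reach 327.

12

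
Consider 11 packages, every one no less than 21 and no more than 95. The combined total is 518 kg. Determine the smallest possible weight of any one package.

21

Minimizing one value means maximizing the remaining 10.
The other 10 can take up 10 × 95 = 950 ≥ 518 − 21, so one package can sit at its floor of 21.
Achievable: one at 21 and the other 10 totalling 497, which fits since 10 × 21 ≤ 497 ≤ 10 × 95.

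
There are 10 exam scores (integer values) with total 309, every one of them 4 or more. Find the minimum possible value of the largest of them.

31

The 10 values sum to 309, so their maximum is at least ⌈309/10⌉ = 31.
Taking 1 copy of 30 and 9 copies of 31 gives exactly 309, so 31 is attained.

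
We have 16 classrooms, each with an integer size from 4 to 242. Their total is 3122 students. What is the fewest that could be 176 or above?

5

Suppose at most 16 − j of them reach 176; then j values are ≤ 175 and the rest ≤ 242.
The total is then ≤ 175·j + 242·(16 − j) = 3872 − 67j. For this to be ≥ 3122 we need j ≤ 11, so at least 16 − 11 = 5 must reach 176.
Exactly 5 works: 5 values at 242 and 11 at 175 total 3135; lower one of the high values by 13 (still ≥ 176) to hit 3122.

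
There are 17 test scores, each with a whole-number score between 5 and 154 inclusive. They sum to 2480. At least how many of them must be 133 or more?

11

Each value short of 133 is at most 132, costing at least 154 − 132 = 22 against the maximum total of 2618.
We can afford to lose at most 2618 − 2480 = 138, so at most ⌊138/22⌋ = 6 fall short, and at least 11 are ≥ 133.
Exactly 11 works: 11 values at 154 and 6 at 132 total 2486; lower one of the high values by 6 (still ≥ 133) to hit 2480.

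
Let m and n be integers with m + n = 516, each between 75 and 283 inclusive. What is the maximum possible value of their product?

For a fixed sum, the product mn is largest when m and n are as close as possible.
Taking m = 258 and n = 258 (both in [75, 283]) gives mn = 66564.

66564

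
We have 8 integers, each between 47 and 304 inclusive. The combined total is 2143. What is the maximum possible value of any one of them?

304

Maximizing one value means minimizing the remaining 7.
The other 7 contribute at least 7 × 47 = 329, leaving at most 2143 − 329 = 1814.
But each integer is capped at 304, so the maximum is 304.
Achievable: one at 304 and the other 7 totalling 1839, which fits since 7 × 47 ≤ 1839 ≤ 7 × 304.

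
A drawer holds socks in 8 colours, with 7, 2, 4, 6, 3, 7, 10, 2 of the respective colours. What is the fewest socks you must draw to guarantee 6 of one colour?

In the worst case you take as many as possible of each colour without reaching 6: 5 + 2 + 4 + 5 + 3 + 5 + 5 + 2 = 31.
The next one must give 6 of some colour, so 31 + 1 = 32.

32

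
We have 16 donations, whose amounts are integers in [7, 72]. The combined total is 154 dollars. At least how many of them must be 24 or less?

14

Let j be the number exceeding 24. Then the total is ≥ 25·j + 7·(16 − j) = 112 + 18j.
So 18j ≤ 42 and j ≤ 2; hence at least 16 − 2 = 14 are ≤ 24.
Exactly 14 works: 14 values at 7 and 2 at 25 total 148; raise one of the low values by 6 (still ≤ 24) to hit 154.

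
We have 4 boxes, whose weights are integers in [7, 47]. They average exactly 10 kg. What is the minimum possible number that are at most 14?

The total is 4 × 10 = 40.
Each value above 14 is at least 15, contributing at least 15 − 7 = 8 above the floor 7.
The sum exceeds the floor total 28 by 12, so at most ⌊12/8⌋ = 1 exceed 14, and at least 3 are ≤ 14.
Exactly 3 works: 3 values at 7 and 1 at 15 total 36; raise one of the low values by 4 (still ≤ 14) to hit 40.

3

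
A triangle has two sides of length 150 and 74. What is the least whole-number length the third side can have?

The third side must exceed |150 − 74| = 76.
The smallest integer above 76 is 77.

77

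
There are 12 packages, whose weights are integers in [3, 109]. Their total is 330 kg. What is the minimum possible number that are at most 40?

Each value above 40 is at least 41, contributing at least 41 − 3 = 38 above the floor 3.
The sum exceeds the floor total 36 by 294, so at most ⌊294/38⌋ = 7 exceed 40, and at least 5 are ≤ 40.
Exactly 5 works: 5 values at 3 and 7 at 41 total 302; raise one of the low values by 28 (still ≤ 40) to hit 330.

5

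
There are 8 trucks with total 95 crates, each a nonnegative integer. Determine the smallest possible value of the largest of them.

Some value must be at least ⌈95/8⌉ = 12, since 8 × 11 = 88 < 95.
Taking 1 copy of 11 and 7 copies of 12 gives exactly 95, so 12 is attained.

12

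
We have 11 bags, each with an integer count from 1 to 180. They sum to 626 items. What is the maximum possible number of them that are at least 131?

Suppose k of them are at least 131. Those contribute at least 131 each and the other 11 − k at least 1 each.
So the total is at least 131k + 1(11 − k) = 11 + 130k. This must be ≤ 626, giving k ≤ 4.
k = 4 is achieved by 4 values at 131 and 7 at 1, total 531; add 95 to one value (staying below 131) to reach 626.

4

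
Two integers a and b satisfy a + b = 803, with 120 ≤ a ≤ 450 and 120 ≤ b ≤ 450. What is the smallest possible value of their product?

ab = a(803 − a) is concave in a, so over [353, 450] it is minimized at an endpoint.
At the endpoint a = 353, b = 803 − 353 = 450, so ab = 353 × 450 = 158850.

158850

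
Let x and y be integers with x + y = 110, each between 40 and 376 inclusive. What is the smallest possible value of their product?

xy = x(110 − x) is concave in x, so over [40, 70] it is minimized at an endpoint.
At the endpoint x = 40, y = 110 − 40 = 70, so xy = 40 × 70 = 2800.

2800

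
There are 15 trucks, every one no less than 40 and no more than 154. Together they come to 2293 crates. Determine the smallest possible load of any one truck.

137

Minimizing one value means maximizing the remaining 14.
The other 14 contribute at most 14 × 154 = 2156, leaving at least 2293 − 2156 = 137.
Since 137 ≥ 40, this is achievable: one at 137 and 14 at 154.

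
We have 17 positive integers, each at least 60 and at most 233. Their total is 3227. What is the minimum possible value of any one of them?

60

To make one integer as small as possible, make the other 16 as large as possible.
The other 16 can take up 16 × 233 = 3728 ≥ 3227 − 60, so one integer can sit at its floor of 60.
Achievable: one at 60 and the other 16 totalling 3167, which fits since 16 × 60 ≤ 3167 ≤ 16 × 233.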